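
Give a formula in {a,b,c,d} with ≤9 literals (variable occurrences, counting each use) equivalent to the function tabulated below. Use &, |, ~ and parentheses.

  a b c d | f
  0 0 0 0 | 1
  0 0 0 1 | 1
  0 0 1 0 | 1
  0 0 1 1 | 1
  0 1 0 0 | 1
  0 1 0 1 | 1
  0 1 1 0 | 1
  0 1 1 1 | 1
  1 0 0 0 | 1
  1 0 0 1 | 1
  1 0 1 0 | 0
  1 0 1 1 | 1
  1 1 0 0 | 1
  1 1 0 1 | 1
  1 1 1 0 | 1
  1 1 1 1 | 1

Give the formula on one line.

  ~a = 1111111100000000
  ~c = 1100110011001100
  (~c | d) = 1101110111011101
  (c & b) = 0000001100000011
  ((~c | d) | (c & b)) = 1101111111011111
  (~a | ((~c | d) | (c & b))) = 1111111111011111
  ~d = 1010101010101010
  ((~a | ((~c | d) | (c & b))) & ~d) = 1010101010001010
  (d | ((~a | ((~c | d) | (c & b))) & ~d)) = 1111111111011111

(d | ((~a | ((~c | d) | (c & b))) & ~d))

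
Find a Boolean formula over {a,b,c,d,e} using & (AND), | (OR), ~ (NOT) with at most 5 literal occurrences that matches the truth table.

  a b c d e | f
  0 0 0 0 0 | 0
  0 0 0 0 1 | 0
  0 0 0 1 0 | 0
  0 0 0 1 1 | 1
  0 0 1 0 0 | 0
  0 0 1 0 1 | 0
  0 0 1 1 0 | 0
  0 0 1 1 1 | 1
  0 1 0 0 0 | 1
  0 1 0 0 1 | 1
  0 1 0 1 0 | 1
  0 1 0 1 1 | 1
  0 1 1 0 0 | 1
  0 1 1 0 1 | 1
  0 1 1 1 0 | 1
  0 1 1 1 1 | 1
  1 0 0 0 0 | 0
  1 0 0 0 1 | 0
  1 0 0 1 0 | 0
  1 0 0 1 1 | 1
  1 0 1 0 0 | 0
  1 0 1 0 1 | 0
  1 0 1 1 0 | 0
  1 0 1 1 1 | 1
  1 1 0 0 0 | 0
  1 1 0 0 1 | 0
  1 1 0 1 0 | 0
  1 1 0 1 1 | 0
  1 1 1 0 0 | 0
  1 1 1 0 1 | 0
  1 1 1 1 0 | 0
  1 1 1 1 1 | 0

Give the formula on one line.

(((d & e) & ~b) | (~a & b))

  (d & e) = 00010001000100010001000100010001
  ~b = 11111111000000001111111100000000
  ((d & e) & ~b) = 00010001000000000001000100000000
  ~a = 11111111111111110000000000000000
  (~a & b) = 00000000111111110000000000000000
  (((d & e) & ~b) | (~a & b)) = 00010001111111110001000100000000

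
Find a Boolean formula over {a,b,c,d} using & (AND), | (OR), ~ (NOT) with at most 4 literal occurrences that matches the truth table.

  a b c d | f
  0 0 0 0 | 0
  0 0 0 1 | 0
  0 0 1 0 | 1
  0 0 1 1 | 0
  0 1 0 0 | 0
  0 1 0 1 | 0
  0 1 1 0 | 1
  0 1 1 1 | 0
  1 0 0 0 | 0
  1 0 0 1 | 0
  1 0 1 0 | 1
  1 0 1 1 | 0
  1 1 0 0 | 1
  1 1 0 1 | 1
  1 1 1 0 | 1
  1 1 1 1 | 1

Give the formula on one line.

  ~d = 1010101010101010
  (~d & c) = 0010001000100010
  (b & a) = 0000000000001111
  ((~d & c) | (b & a)) = 0010001000101111

((~d & c) | (b & a))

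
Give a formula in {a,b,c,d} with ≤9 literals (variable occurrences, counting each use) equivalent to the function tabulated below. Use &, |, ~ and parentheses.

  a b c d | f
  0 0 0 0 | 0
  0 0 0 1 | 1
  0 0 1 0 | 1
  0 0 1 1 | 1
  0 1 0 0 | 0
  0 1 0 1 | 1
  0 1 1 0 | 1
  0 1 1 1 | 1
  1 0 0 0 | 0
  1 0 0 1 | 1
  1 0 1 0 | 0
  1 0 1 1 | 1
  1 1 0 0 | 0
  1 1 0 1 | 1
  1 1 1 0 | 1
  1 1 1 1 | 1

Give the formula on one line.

  (c & a) = 0000000000110011
  (d | (c & a)) = 0101010101110111
  ((d | (c & a)) | c) = 0111011101110111
  ~a = 1111111100000000
  (d | b) = 0101111101011111
  (~a | (d | b)) = 1111111101011111
  (((d | (c & a)) | c) & (~a | (d | b))) = 0111011101010111

(((d | (c & a)) | c) & (~a | (d | b)))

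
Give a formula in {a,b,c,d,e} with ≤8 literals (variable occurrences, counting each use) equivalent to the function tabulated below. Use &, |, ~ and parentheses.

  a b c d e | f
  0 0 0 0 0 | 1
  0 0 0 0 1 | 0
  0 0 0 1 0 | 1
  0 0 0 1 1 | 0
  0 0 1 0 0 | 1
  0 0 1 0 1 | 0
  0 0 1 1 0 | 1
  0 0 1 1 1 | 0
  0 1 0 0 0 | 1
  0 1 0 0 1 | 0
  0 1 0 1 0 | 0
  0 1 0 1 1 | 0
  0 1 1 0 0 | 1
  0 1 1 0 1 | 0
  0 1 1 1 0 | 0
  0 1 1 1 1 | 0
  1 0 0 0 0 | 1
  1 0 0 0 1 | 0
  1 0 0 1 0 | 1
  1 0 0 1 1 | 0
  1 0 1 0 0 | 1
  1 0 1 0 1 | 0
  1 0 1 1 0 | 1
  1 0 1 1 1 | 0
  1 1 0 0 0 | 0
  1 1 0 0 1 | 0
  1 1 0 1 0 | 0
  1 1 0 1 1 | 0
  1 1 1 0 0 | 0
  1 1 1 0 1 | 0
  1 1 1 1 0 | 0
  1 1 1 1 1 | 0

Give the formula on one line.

(~e & (((~a | e) & ~d) | ~b))

  ~e = 10101010101010101010101010101010
  ~a = 11111111111111110000000000000000
  (~a | e) = 11111111111111110101010101010101
  ~d = 11001100110011001100110011001100
  ((~a | e) & ~d) = 11001100110011000100010001000100
  ~b = 11111111000000001111111100000000
  (((~a | e) & ~d) | ~b) = 11111111110011001111111101000100
  (~e & (((~a | e) & ~d) | ~b)) = 10101010100010001010101000000000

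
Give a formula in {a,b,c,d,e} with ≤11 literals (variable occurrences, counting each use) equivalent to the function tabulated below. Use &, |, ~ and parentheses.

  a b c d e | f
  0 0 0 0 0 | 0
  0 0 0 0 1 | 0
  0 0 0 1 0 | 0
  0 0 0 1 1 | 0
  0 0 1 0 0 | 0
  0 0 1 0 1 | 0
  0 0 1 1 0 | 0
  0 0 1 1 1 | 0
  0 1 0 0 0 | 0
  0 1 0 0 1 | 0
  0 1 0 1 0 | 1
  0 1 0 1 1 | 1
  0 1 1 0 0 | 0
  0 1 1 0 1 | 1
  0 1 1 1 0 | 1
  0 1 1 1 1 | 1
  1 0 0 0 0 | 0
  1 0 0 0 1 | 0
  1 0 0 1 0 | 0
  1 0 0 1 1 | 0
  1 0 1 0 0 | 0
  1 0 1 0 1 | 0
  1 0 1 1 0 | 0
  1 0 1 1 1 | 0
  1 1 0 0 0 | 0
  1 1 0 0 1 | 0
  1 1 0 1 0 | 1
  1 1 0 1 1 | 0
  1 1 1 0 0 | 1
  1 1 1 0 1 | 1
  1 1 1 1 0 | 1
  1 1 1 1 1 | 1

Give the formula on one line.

((c & (e & b)) | (b & ((d & (~e | ~a)) | (a & c))))

  (e & b) = 00000000010101010000000001010101
  (c & (e & b)) = 00000000000001010000000000000101
  ~e = 10101010101010101010101010101010
  ~a = 11111111111111110000000000000000
  (~e | ~a) = 11111111111111111010101010101010
  (d & (~e | ~a)) = 00110011001100110010001000100010
  (a & c) = 00000000000000000000111100001111
  ((d & (~e | ~a)) | (a & c)) = 00110011001100110010111100101111
  (b & ((d & (~e | ~a)) | (a & c))) = 00000000001100110000000000101111
  ((c & (e & b)) | (b & ((d & (~e | ~a)) | (a & c)))) = 00000000001101110000000000101111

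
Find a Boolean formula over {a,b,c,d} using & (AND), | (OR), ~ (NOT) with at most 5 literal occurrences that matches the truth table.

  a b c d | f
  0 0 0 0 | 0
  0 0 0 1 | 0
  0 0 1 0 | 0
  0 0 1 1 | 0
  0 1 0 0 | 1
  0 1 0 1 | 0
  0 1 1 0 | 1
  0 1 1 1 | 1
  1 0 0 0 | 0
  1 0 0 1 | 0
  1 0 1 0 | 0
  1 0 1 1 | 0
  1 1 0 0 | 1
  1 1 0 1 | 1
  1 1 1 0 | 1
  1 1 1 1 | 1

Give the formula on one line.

  ~d = 1010101010101010
  (a | c) = 0011001111111111
  (~d | (a | c)) = 1011101111111111
  (b & (~d | (a | c))) = 0000101100001111

(b & (~d | (a | c)))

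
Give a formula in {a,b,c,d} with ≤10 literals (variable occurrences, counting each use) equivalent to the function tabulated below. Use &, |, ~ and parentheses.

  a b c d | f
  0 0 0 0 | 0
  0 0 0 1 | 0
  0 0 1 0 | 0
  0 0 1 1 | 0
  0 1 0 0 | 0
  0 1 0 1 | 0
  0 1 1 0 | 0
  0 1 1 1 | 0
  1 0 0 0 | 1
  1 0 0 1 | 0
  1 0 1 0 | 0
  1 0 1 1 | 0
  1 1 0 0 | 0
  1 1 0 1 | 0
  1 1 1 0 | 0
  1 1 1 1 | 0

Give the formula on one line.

((~d | (b | c)) & (((b | a) & ~b) & ~c))

  ~d = 1010101010101010
  (b | c) = 0011111100111111
  (~d | (b | c)) = 1011111110111111
  (b | a) = 0000111111111111
  ~b = 1111000011110000
  ((b | a) & ~b) = 0000000011110000
  ~c = 1100110011001100
  (((b | a) & ~b) & ~c) = 0000000011000000
  ((~d | (b | c)) & (((b | a) & ~b) & ~c)) = 0000000010000000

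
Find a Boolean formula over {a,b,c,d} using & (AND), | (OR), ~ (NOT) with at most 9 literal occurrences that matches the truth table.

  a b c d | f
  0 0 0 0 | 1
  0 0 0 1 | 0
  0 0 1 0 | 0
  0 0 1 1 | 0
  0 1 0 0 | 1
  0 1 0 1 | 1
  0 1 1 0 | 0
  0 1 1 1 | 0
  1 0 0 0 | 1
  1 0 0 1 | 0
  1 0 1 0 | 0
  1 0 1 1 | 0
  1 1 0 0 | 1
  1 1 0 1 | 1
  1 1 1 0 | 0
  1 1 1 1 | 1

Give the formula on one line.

((((~c | ~d) | a) & (b & d)) | ((c | ~d) & ~c))

  ~c = 1100110011001100
  ~d = 1010101010101010
  (~c | ~d) = 1110111011101110
  ((~c | ~d) | a) = 1110111011111111
  (b & d) = 0000010100000101
  (((~c | ~d) | a) & (b & d)) = 0000010000000101
  (c | ~d) = 1011101110111011
  ((c | ~d) & ~c) = 1000100010001000
  ((((~c | ~d) | a) & (b & d)) | ((c | ~d) & ~c)) = 1000110010001101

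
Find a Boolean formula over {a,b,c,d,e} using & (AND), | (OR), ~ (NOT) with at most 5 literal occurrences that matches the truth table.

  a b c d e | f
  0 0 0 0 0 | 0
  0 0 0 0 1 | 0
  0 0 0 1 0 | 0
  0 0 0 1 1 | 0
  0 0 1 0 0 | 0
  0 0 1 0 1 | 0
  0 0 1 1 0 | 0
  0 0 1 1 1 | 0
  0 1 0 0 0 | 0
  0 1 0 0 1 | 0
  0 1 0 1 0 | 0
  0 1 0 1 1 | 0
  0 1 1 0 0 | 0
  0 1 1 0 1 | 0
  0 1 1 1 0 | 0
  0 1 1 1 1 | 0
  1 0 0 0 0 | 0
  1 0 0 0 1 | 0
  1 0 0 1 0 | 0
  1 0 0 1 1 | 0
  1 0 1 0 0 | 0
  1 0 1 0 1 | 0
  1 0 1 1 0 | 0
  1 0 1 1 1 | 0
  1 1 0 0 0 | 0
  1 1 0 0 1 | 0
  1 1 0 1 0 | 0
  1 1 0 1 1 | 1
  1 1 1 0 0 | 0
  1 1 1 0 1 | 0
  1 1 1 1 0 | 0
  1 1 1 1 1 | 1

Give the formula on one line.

  (a & e) = 00000000000000000101010101010101
  (a & d) = 00000000000000000011001100110011
  ((a & d) & b) = 00000000000000000000000000110011
  ((a & e) & ((a & d) & b)) = 00000000000000000000000000010001

((a & e) & ((a & d) & b))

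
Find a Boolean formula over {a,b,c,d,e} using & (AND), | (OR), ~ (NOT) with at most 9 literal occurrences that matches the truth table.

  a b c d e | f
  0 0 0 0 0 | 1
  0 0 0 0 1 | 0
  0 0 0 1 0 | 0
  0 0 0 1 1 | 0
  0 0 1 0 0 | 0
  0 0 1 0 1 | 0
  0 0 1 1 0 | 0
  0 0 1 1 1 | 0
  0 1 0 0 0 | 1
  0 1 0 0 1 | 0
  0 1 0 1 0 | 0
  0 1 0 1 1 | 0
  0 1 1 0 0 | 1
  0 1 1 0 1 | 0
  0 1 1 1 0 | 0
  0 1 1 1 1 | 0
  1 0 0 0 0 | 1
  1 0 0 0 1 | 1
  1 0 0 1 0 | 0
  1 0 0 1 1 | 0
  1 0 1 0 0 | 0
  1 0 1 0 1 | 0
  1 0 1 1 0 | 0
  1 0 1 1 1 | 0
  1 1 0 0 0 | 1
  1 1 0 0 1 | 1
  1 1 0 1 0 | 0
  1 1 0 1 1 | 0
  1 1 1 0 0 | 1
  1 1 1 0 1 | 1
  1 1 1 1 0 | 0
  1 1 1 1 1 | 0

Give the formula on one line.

  ~c = 11110000111100001111000011110000
  (~c | b) = 11110000111111111111000011111111
  ~d = 11001100110011001100110011001100
  (~d | c) = 11001111110011111100111111001111
  ((~c | b) & (~d | c)) = 11000000110011111100000011001111
  (((~c | b) & (~d | c)) & ~d) = 11000000110011001100000011001100
  ~e = 10101010101010101010101010101010
  (~e | a) = 10101010101010101111111111111111
  ((((~c | b) & (~d | c)) & ~d) & (~e | a)) = 10000000100010001100000011001100

((((~c | b) & (~d | c)) & ~d) & (~e | a))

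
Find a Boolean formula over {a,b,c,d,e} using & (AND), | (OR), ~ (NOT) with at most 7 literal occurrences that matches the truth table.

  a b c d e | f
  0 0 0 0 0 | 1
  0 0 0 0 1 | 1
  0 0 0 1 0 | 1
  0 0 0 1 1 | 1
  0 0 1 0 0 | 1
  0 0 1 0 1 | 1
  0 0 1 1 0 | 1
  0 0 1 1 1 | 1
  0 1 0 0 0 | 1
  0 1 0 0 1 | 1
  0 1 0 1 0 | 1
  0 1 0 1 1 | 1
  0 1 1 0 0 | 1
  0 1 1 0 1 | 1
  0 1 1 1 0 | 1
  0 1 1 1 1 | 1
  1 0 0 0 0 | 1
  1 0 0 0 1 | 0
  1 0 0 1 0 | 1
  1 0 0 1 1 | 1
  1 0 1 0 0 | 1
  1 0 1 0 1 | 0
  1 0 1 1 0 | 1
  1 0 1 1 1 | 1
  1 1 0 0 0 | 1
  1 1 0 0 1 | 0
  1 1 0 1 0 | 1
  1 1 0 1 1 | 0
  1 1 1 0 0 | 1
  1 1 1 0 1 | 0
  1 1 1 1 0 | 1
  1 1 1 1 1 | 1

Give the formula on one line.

(((~a | (c & d)) | ~e) | (~b & d))

  ~a = 11111111111111110000000000000000
  (c & d) = 00000011000000110000001100000011
  (~a | (c & d)) = 11111111111111110000001100000011
  ~e = 10101010101010101010101010101010
  ((~a | (c & d)) | ~e) = 11111111111111111010101110101011
  ~b = 11111111000000001111111100000000
  (~b & d) = 00110011000000000011001100000000
  (((~a | (c & d)) | ~e) | (~b & d)) = 11111111111111111011101110101011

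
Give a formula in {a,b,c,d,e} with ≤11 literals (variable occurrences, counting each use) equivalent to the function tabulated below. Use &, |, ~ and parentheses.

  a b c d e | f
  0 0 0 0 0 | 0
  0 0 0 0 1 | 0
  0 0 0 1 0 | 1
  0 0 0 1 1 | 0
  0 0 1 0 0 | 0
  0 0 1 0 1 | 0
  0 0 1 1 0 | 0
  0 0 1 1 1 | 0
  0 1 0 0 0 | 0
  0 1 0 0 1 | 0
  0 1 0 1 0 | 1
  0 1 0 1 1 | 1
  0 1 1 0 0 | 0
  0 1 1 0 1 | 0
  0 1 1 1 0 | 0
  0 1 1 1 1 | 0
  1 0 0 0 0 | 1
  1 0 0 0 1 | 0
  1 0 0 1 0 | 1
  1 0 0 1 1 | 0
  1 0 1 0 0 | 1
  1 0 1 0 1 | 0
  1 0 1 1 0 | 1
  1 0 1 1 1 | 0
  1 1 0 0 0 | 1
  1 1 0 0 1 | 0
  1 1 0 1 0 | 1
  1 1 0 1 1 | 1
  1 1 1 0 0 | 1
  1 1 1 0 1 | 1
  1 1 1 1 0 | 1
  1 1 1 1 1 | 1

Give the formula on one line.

((a | ~c) & (((a | d) | c) & ((b & (c | d)) | ~e)))

  ~c = 11110000111100001111000011110000
  (a | ~c) = 11110000111100001111111111111111
  (a | d) = 00110011001100111111111111111111
  ((a | d) | c) = 00111111001111111111111111111111
  (c | d) = 00111111001111110011111100111111
  (b & (c | d)) = 00000000001111110000000000111111
  ~e = 10101010101010101010101010101010
  ((b & (c | d)) | ~e) = 10101010101111111010101010111111
  (((a | d) | c) & ((b & (c | d)) | ~e)) = 00101010001111111010101010111111
  ((a | ~c) & (((a | d) | c) & ((b & (c | d)) | ~e))) = 00100000001100001010101010111111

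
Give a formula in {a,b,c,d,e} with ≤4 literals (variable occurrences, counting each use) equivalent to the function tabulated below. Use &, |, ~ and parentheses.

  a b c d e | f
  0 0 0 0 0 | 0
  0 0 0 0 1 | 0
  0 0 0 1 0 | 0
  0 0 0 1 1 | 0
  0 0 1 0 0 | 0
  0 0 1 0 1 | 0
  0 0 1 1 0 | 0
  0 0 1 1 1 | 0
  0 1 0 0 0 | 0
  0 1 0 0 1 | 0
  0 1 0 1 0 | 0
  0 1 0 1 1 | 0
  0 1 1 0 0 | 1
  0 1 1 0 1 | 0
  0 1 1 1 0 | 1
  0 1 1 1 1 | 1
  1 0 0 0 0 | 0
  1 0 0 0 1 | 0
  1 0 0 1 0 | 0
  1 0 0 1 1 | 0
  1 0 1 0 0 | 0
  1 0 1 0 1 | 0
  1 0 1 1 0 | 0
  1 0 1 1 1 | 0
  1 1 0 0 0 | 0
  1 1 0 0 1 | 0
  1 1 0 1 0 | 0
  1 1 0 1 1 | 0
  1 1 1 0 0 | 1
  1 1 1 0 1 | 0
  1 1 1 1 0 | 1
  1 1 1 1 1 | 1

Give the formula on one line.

((d | ~e) & (c & b))

  ~e = 10101010101010101010101010101010
  (d | ~e) = 10111011101110111011101110111011
  (c & b) = 00000000000011110000000000001111
  ((d | ~e) & (c & b)) = 00000000000010110000000000001011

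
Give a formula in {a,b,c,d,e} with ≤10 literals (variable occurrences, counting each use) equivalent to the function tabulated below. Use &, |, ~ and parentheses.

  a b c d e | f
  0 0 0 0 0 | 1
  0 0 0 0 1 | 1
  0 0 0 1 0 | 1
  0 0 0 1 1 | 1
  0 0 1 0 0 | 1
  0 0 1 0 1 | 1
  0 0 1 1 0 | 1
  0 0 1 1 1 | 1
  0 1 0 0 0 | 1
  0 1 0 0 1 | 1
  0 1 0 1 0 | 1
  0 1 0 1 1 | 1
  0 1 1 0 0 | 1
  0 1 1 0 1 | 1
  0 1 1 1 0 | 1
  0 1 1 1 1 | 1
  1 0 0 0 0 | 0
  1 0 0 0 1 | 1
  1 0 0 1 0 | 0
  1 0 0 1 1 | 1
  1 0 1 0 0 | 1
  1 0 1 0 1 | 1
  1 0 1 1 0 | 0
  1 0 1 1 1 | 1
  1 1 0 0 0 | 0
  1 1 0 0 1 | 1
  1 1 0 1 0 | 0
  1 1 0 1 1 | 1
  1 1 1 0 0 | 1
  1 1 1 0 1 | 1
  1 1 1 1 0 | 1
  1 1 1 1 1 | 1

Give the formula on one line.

  ~b = 11111111000000001111111100000000
  ~d = 11001100110011001100110011001100
  (~b & ~d) = 11001100000000001100110000000000
  (c | e) = 01011111010111110101111101011111
  ((~b & ~d) & (c | e)) = 01001100000000000100110000000000
  (c & b) = 00000000000011110000000000001111
  ~a = 11111111111111110000000000000000
  ((c & b) | ~a) = 11111111111111110000000000001111
  (e | ((c & b) | ~a)) = 11111111111111110101010101011111
  (((~b & ~d) & (c | e)) | (e | ((c & b) | ~a))) = 11111111111111110101110101011111

(((~b & ~d) & (c | e)) | (e | ((c & b) | ~a)))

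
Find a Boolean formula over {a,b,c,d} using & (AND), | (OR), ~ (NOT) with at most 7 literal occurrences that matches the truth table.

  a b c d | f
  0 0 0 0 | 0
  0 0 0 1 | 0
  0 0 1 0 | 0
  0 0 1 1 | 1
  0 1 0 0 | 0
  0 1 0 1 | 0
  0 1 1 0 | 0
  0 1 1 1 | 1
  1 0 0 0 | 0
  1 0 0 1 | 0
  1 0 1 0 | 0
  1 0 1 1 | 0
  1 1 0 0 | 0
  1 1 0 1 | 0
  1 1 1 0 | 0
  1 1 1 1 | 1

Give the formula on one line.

  (c & d) = 0001000100010001
  ~a = 1111111100000000
  (b | ~a) = 1111111100001111
  ((b | ~a) & d) = 0101010100000101
  ((c & d) & ((b | ~a) & d)) = 0001000100000001

((c & d) & ((b | ~a) & d))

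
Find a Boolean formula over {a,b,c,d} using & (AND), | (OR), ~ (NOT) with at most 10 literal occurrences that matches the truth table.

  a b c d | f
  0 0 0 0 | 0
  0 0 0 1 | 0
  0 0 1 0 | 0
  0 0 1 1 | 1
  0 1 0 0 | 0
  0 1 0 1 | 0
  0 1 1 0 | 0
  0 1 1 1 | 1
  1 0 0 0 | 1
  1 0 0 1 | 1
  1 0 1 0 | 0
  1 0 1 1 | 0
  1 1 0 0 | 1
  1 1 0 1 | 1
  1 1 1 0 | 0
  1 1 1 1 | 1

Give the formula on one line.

((((b | ~a) & c) & d) | ((~c | ~a) & a))

  ~a = 1111111100000000
  (b | ~a) = 1111111100001111
  ((b | ~a) & c) = 0011001100000011
  (((b | ~a) & c) & d) = 0001000100000001
  ~c = 1100110011001100
  (~c | ~a) = 1111111111001100
  ((~c | ~a) & a) = 0000000011001100
  ((((b | ~a) & c) & d) | ((~c | ~a) & a)) = 0001000111001101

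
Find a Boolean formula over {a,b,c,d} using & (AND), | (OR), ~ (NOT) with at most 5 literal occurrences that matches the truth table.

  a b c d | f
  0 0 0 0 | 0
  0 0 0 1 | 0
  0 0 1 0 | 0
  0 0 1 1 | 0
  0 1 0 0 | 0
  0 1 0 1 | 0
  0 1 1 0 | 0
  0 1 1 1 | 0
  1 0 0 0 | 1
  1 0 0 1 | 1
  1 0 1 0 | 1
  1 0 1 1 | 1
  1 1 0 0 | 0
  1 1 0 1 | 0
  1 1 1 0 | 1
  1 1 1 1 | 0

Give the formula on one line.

  ~b = 1111000011110000
  ~d = 1010101010101010
  (c & ~d) = 0010001000100010
  (~b | (c & ~d)) = 1111001011110010
  ((~b | (c & ~d)) & a) = 0000000011110010

((~b | (c & ~d)) & a)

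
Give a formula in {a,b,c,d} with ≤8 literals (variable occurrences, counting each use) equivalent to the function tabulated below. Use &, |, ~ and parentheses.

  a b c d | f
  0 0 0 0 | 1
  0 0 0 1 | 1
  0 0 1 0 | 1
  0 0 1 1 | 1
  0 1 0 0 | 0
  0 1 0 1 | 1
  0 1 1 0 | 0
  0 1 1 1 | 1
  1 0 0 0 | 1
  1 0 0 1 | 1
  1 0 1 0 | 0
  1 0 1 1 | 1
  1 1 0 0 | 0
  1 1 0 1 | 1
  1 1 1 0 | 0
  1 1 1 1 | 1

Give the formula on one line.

(((~a | (~c & a)) & ~b) | d)

  ~a = 1111111100000000
  ~c = 1100110011001100
  (~c & a) = 0000000011001100
  (~a | (~c & a)) = 1111111111001100
  ~b = 1111000011110000
  ((~a | (~c & a)) & ~b) = 1111000011000000
  (((~a | (~c & a)) & ~b) | d) = 1111010111010101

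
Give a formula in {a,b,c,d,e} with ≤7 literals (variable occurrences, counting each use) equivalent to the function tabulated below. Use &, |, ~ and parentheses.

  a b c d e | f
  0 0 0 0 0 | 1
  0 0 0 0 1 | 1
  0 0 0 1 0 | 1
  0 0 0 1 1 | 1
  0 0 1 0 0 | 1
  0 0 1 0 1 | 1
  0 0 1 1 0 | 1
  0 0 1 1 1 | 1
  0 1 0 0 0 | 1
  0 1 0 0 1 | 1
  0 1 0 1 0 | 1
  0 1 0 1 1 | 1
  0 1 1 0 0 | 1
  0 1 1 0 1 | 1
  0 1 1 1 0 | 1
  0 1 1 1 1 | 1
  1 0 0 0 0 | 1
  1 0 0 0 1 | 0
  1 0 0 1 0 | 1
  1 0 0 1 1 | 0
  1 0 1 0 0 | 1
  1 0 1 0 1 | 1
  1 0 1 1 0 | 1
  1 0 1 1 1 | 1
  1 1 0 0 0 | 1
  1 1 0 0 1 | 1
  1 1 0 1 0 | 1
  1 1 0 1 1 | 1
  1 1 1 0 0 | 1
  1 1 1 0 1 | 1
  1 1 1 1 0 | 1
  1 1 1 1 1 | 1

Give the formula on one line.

(~a | (a & ((c | b) | ~e)))

  ~a = 11111111111111110000000000000000
  (c | b) = 00001111111111110000111111111111
  ~e = 10101010101010101010101010101010
  ((c | b) | ~e) = 10101111111111111010111111111111
  (a & ((c | b) | ~e)) = 00000000000000001010111111111111
  (~a | (a & ((c | b) | ~e))) = 11111111111111111010111111111111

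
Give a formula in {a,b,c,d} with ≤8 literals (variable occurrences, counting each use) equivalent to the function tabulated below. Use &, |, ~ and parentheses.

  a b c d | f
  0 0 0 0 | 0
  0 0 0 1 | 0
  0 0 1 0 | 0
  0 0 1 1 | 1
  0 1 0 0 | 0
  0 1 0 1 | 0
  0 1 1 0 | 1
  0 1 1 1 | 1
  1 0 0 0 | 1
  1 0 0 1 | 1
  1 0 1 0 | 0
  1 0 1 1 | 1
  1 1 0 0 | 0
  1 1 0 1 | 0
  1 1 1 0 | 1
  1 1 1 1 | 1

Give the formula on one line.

(((a & (~a | ~b)) | c) & ((b | d) | ~c))

  ~a = 1111111100000000
  ~b = 1111000011110000
  (~a | ~b) = 1111111111110000
  (a & (~a | ~b)) = 0000000011110000
  ((a & (~a | ~b)) | c) = 0011001111110011
  (b | d) = 0101111101011111
  ~c = 1100110011001100
  ((b | d) | ~c) = 1101111111011111
  (((a & (~a | ~b)) | c) & ((b | d) | ~c)) = 0001001111010011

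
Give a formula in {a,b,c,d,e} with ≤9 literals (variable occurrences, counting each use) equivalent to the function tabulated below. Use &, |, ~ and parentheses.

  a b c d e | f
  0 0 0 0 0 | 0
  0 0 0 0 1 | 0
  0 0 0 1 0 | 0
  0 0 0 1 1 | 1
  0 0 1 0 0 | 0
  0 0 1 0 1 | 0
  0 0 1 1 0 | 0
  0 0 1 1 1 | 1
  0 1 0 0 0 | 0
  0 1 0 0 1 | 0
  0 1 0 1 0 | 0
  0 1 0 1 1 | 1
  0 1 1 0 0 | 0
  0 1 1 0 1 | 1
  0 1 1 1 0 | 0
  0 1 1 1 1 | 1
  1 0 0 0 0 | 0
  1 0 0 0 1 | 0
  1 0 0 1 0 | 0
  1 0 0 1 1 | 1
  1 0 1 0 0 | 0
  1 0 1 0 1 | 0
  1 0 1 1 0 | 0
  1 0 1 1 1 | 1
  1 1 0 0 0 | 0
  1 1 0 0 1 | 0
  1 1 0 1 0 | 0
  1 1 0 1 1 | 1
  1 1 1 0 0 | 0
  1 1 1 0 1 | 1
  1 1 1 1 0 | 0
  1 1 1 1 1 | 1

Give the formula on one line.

  (c | d) = 00111111001111110011111100111111
  ~d = 11001100110011001100110011001100
  (c | ~d) = 11001111110011111100111111001111
  (b & (c | ~d)) = 00000000110011110000000011001111
  ((b & (c | ~d)) | d) = 00110011111111110011001111111111
  ((c | d) & ((b & (c | ~d)) | d)) = 00110011001111110011001100111111
  (((c | d) & ((b & (c | ~d)) | d)) & e) = 00010001000101010001000100010101

(((c | d) & ((b & (c | ~d)) | d)) & e)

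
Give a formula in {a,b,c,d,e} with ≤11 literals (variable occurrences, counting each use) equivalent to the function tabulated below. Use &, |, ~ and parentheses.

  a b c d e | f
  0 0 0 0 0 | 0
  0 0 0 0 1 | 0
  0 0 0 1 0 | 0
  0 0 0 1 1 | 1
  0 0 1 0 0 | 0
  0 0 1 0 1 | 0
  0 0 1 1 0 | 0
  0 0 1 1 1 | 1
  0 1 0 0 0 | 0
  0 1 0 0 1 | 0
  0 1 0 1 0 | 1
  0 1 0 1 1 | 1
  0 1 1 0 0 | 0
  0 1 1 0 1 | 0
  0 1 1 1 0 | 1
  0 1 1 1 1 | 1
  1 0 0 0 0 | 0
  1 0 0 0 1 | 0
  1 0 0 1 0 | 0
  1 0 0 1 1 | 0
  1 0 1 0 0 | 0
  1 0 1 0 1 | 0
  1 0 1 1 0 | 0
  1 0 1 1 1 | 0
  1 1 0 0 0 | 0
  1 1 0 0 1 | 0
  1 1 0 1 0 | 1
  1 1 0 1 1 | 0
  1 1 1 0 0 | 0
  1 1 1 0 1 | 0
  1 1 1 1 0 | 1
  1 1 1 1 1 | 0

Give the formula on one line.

((~e | ~a) & ((b | e) & (d & ((~a | ~e) | c))))

  ~e = 10101010101010101010101010101010
  ~a = 11111111111111110000000000000000
  (~e | ~a) = 11111111111111111010101010101010
  (b | e) = 01010101111111110101010111111111
  (~a | ~e) = 11111111111111111010101010101010
  ((~a | ~e) | c) = 11111111111111111010111110101111
  (d & ((~a | ~e) | c)) = 00110011001100110010001100100011
  ((b | e) & (d & ((~a | ~e) | c))) = 00010001001100110000000100100011
  ((~e | ~a) & ((b | e) & (d & ((~a | ~e) | c)))) = 00010001001100110000000000100010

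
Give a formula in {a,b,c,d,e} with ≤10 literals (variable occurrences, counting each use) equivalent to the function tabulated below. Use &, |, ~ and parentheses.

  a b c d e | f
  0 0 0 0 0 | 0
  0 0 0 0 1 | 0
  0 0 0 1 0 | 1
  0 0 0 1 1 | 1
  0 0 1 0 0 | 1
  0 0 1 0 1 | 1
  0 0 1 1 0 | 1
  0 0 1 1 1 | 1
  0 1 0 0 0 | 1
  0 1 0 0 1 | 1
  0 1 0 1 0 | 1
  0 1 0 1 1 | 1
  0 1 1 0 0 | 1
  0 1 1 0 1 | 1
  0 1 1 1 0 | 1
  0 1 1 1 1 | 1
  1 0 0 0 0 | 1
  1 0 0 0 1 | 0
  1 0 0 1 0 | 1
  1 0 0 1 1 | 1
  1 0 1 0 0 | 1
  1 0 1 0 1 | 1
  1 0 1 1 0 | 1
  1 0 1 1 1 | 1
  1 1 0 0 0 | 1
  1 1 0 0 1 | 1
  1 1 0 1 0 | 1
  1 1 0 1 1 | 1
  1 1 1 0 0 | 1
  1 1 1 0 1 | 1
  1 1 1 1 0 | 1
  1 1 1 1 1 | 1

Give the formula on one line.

  (e & d) = 00010001000100010001000100010001
  (b | (e & d)) = 00010001111111110001000111111111
  (c | (b | (e & d))) = 00011111111111110001111111111111
  (d | (c | (b | (e & d)))) = 00111111111111110011111111111111
  ~c = 11110000111100001111000011110000
  ~e = 10101010101010101010101010101010
  (~c & ~e) = 10100000101000001010000010100000
  (a | b) = 00000000111111111111111111111111
  ((~c & ~e) & (a | b)) = 00000000101000001010000010100000
  ((d | (c | (b | (e & d)))) | ((~c & ~e) & (a | b))) = 00111111111111111011111111111111

((d | (c | (b | (e & d)))) | ((~c & ~e) & (a | b)))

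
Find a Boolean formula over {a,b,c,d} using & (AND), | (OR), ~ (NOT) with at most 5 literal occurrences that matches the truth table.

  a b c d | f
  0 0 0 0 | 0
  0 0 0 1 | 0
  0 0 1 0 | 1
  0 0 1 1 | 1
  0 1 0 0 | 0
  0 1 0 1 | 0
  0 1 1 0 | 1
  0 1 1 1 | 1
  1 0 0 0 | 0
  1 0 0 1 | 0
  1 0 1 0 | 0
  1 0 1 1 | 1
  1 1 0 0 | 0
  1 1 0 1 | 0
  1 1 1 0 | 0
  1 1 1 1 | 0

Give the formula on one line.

(c & ((~c | (d & ~b)) | ~a))

  ~c = 1100110011001100
  ~b = 1111000011110000
  (d & ~b) = 0101000001010000
  (~c | (d & ~b)) = 1101110011011100
  ~a = 1111111100000000
  ((~c | (d & ~b)) | ~a) = 1111111111011100
  (c & ((~c | (d & ~b)) | ~a)) = 0011001100010000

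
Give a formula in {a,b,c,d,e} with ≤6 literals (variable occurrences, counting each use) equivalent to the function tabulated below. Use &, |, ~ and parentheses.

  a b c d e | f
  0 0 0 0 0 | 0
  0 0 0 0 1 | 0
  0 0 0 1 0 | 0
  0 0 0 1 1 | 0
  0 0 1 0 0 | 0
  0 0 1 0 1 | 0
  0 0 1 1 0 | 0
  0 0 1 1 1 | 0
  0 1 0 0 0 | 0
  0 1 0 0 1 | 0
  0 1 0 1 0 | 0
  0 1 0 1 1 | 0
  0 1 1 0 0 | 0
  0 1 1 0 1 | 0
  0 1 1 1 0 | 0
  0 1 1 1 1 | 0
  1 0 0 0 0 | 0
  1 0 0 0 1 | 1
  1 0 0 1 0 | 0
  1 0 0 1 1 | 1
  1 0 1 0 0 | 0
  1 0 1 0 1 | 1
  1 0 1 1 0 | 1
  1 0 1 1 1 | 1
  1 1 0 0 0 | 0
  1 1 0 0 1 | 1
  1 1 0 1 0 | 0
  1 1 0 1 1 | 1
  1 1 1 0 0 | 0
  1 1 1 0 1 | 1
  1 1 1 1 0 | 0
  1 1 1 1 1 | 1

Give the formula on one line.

  (c & d) = 00000011000000110000001100000011
  ~b = 11111111000000001111111100000000
  (~b & a) = 00000000000000001111111100000000
  ((c & d) & (~b & a)) = 00000000000000000000001100000000
  (e | ((c & d) & (~b & a))) = 01010101010101010101011101010101
  ((e | ((c & d) & (~b & a))) & a) = 00000000000000000101011101010101

((e | ((c & d) & (~b & a))) & a)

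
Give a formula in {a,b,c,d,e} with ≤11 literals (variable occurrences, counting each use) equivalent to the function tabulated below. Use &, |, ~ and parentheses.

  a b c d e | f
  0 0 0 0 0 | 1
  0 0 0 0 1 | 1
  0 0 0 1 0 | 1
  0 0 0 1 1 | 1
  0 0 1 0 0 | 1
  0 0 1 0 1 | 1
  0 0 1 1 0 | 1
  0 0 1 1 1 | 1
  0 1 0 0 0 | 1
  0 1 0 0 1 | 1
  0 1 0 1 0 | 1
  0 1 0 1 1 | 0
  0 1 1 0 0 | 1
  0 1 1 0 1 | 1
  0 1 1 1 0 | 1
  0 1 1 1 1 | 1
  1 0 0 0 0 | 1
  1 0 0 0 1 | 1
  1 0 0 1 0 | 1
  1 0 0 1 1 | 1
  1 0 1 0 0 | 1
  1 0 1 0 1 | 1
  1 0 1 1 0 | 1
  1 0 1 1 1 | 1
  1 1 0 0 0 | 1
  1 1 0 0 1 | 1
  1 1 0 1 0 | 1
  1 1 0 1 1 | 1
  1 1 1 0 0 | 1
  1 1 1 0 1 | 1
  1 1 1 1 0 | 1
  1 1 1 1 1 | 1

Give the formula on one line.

  ~b = 11111111000000001111111100000000
  ~e = 10101010101010101010101010101010
  (~b | ~e) = 11111111101010101111111110101010
  (a | ~e) = 10101010101010101111111111111111
  ((~b | ~e) | (a | ~e)) = 11111111101010101111111111111111
  ~a = 11111111111111110000000000000000
  ~d = 11001100110011001100110011001100
  (c & e) = 00000101000001010000010100000101
  (~d | (c & e)) = 11001101110011011100110111001101
  (~a & (~d | (c & e))) = 11001101110011010000000000000000
  (((~b | ~e) | (a | ~e)) | (~a & (~d | (c & e)))) = 11111111111011111111111111111111

(((~b | ~e) | (a | ~e)) | (~a & (~d | (c & e))))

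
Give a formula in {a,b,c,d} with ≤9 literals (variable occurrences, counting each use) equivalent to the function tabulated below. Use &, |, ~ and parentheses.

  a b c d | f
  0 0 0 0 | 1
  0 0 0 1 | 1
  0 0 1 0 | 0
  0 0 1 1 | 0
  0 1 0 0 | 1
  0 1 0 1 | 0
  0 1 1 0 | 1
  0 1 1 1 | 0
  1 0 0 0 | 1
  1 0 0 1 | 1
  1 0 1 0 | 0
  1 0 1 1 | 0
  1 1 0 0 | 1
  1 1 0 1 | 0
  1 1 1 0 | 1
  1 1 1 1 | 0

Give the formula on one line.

((b & (~d & (c | ~b))) | (~c & (~b | (c | ~d))))

  ~d = 1010101010101010
  ~b = 1111000011110000
  (c | ~b) = 1111001111110011
  (~d & (c | ~b)) = 1010001010100010
  (b & (~d & (c | ~b))) = 0000001000000010
  ~c = 1100110011001100
  (c | ~d) = 1011101110111011
  (~b | (c | ~d)) = 1111101111111011
  (~c & (~b | (c | ~d))) = 1100100011001000
  ((b & (~d & (c | ~b))) | (~c & (~b | (c | ~d)))) = 1100101011001010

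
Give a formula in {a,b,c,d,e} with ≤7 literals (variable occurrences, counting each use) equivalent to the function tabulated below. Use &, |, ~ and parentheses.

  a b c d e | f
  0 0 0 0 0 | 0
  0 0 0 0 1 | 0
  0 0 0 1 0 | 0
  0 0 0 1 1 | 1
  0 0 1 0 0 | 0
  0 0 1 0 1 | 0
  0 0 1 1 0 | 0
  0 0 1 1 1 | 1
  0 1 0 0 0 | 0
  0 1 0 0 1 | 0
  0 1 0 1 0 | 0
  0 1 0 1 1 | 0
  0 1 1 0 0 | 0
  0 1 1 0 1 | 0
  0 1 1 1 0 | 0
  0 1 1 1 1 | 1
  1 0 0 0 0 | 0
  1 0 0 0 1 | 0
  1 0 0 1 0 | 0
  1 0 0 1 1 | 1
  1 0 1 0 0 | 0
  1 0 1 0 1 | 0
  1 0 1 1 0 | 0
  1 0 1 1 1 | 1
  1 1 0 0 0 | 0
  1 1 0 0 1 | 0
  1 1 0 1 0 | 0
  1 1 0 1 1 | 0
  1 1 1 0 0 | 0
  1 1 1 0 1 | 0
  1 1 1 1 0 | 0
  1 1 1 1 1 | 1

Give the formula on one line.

(e & (d & (c | (e & ~b))))

  ~b = 11111111000000001111111100000000
  (e & ~b) = 01010101000000000101010100000000
  (c | (e & ~b)) = 01011111000011110101111100001111
  (d & (c | (e & ~b))) = 00010011000000110001001100000011
  (e & (d & (c | (e & ~b)))) = 00010001000000010001000100000001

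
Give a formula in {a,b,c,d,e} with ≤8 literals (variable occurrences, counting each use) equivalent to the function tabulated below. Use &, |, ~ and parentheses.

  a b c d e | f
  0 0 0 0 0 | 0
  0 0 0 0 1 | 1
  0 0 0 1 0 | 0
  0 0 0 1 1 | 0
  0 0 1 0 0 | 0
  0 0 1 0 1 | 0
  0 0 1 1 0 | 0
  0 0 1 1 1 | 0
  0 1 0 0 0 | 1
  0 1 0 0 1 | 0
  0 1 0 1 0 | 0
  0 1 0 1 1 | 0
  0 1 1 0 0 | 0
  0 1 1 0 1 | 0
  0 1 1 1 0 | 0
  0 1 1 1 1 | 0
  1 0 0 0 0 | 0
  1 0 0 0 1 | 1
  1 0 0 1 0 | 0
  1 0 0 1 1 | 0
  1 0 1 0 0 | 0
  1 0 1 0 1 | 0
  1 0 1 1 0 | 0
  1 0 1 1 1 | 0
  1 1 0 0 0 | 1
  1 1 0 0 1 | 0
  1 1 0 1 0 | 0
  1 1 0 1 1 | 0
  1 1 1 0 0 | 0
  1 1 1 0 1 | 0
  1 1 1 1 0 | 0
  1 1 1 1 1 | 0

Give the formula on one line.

(((b | e) | (d & a)) & ((~c & ~d) & (~e | ~b)))

  (b | e) = 01010101111111110101010111111111
  (d & a) = 00000000000000000011001100110011
  ((b | e) | (d & a)) = 01010101111111110111011111111111
  ~c = 11110000111100001111000011110000
  ~d = 11001100110011001100110011001100
  (~c & ~d) = 11000000110000001100000011000000
  ~e = 10101010101010101010101010101010
  ~b = 11111111000000001111111100000000
  (~e | ~b) = 11111111101010101111111110101010
  ((~c & ~d) & (~e | ~b)) = 11000000100000001100000010000000
  (((b | e) | (d & a)) & ((~c & ~d) & (~e | ~b))) = 01000000100000000100000010000000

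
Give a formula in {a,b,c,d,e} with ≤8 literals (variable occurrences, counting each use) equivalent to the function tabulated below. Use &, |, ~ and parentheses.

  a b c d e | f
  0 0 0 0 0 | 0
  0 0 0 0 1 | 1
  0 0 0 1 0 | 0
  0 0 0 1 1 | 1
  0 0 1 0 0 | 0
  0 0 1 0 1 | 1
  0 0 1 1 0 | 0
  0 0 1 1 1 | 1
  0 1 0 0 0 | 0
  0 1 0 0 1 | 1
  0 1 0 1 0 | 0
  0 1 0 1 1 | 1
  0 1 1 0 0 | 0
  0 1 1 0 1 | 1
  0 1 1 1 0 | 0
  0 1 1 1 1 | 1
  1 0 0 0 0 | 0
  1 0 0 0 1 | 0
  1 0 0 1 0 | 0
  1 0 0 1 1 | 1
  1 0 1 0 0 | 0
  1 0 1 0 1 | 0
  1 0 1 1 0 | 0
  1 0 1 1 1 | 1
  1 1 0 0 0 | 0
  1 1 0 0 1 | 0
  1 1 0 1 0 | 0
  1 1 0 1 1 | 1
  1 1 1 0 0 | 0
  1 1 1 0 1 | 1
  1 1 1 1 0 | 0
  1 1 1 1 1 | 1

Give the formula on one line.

  (b & c) = 00000000000011110000000000001111
  ~a = 11111111111111110000000000000000
  (d | ~a) = 11111111111111110011001100110011
  ((b & c) | (d | ~a)) = 11111111111111110011001100111111
  (((b & c) | (d | ~a)) & e) = 01010101010101010001000100010101

(((b & c) | (d | ~a)) & e)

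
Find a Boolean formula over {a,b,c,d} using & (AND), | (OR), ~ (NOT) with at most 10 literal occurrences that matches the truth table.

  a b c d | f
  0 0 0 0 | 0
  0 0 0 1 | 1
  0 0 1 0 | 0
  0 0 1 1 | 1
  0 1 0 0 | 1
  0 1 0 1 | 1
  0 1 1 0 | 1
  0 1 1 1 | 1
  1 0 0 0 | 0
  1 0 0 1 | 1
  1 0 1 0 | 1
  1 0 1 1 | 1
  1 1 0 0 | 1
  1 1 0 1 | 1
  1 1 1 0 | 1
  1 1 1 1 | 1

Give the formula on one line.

(((d | b) & a) | ((~a & b) | ((a | d) & (d | c))))

  (d | b) = 0101111101011111
  ((d | b) & a) = 0000000001011111
  ~a = 1111111100000000
  (~a & b) = 0000111100000000
  (a | d) = 0101010111111111
  (d | c) = 0111011101110111
  ((a | d) & (d | c)) = 0101010101110111
  ((~a & b) | ((a | d) & (d | c))) = 0101111101110111
  (((d | b) & a) | ((~a & b) | ((a | d) & (d | c)))) = 0101111101111111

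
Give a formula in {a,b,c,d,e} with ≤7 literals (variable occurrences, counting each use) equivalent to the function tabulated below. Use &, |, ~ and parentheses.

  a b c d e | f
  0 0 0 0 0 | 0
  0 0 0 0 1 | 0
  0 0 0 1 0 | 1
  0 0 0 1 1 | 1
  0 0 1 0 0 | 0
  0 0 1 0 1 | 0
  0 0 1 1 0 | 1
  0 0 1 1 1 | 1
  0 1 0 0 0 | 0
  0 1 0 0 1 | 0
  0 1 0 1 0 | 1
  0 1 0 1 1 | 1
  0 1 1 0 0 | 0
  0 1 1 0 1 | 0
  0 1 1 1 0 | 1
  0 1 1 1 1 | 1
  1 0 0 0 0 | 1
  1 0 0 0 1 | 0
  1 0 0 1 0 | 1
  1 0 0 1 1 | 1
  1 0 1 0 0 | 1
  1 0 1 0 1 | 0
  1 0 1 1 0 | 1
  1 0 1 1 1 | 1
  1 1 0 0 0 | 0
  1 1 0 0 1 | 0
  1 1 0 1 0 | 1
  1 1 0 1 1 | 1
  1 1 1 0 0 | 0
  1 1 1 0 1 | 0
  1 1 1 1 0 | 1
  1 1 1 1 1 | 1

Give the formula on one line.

  ~b = 11111111000000001111111100000000
  ~e = 10101010101010101010101010101010
  (a & ~e) = 00000000000000001010101010101010
  (~b & (a & ~e)) = 00000000000000001010101000000000
  (d | (~b & (a & ~e))) = 00110011001100111011101100110011

(d | (~b & (a & ~e)))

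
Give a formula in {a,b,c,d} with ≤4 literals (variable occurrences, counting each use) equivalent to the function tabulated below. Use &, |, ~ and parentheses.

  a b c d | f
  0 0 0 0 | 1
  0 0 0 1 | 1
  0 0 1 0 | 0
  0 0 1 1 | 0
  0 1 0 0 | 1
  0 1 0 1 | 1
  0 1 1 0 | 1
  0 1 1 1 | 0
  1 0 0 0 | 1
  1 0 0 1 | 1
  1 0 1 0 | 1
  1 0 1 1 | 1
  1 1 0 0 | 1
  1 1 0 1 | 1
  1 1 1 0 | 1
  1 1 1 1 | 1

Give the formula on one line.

((b & ~d) | (~c | a))

  ~d = 1010101010101010
  (b & ~d) = 0000101000001010
  ~c = 1100110011001100
  (~c | a) = 1100110011111111
  ((b & ~d) | (~c | a)) = 1100111011111111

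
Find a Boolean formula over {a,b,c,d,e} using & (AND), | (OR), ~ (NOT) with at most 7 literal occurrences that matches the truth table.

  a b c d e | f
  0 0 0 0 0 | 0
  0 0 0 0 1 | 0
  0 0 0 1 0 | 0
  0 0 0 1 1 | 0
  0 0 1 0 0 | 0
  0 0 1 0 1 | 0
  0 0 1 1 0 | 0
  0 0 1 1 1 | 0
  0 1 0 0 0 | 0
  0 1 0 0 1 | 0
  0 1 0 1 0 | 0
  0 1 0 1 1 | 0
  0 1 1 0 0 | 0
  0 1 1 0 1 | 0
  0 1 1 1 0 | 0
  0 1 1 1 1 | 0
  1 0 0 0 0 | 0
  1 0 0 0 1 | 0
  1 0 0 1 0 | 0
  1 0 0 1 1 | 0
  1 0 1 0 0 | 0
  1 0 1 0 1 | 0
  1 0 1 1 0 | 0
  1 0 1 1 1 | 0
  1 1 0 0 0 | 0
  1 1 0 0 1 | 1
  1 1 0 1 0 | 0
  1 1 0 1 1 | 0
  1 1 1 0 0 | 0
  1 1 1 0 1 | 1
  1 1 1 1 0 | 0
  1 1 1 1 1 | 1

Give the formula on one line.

(a & (((~d | (e & c)) & e) & b))

  ~d = 11001100110011001100110011001100
  (e & c) = 00000101000001010000010100000101
  (~d | (e & c)) = 11001101110011011100110111001101
  ((~d | (e & c)) & e) = 01000101010001010100010101000101
  (((~d | (e & c)) & e) & b) = 00000000010001010000000001000101
  (a & (((~d | (e & c)) & e) & b)) = 00000000000000000000000001000101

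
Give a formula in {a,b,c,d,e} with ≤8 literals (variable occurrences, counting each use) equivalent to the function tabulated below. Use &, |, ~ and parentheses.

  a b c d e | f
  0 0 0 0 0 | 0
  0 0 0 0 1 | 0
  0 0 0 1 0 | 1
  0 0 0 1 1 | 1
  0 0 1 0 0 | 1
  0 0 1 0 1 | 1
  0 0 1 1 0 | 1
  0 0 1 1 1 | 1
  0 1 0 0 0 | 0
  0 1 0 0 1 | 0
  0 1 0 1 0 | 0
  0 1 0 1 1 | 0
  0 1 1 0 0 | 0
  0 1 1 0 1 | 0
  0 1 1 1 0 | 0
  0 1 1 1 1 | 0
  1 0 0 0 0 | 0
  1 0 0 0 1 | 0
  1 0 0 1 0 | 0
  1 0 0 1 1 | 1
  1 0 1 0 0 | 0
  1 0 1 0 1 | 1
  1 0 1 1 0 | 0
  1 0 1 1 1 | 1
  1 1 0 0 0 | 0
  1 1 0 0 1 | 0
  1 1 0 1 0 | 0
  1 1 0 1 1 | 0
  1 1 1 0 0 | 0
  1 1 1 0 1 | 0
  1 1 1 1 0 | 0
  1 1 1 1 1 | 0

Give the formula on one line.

  (d | c) = 00111111001111110011111100111111
  ~a = 11111111111111110000000000000000
  (e | ~a) = 11111111111111110101010101010101
  ((d | c) & (e | ~a)) = 00111111001111110001010100010101
  ~b = 11111111000000001111111100000000
  (((d | c) & (e | ~a)) & ~b) = 00111111000000000001010100000000

(((d | c) & (e | ~a)) & ~b)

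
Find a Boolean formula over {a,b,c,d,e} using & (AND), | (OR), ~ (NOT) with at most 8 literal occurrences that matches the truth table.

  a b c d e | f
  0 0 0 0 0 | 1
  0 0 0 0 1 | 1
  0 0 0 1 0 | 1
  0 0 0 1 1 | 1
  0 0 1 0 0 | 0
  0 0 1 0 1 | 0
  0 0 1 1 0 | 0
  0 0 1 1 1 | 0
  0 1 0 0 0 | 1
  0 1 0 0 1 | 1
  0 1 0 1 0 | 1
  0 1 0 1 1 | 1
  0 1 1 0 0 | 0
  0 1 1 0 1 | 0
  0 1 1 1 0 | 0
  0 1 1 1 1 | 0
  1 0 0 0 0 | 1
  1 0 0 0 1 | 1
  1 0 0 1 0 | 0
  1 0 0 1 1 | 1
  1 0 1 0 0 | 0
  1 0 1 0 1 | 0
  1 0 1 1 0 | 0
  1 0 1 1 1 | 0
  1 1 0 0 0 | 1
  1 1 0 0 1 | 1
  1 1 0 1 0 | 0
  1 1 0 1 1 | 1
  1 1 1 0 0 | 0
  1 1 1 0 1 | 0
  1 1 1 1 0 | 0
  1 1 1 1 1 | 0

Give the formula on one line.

  ~a = 11111111111111110000000000000000
  (~a | e) = 11111111111111110101010101010101
  (c & a) = 00000000000000000000111100001111
  ~d = 11001100110011001100110011001100
  ((c & a) | ~d) = 11001100110011001100111111001111
  ((~a | e) | ((c & a) | ~d)) = 11111111111111111101111111011111
  ~c = 11110000111100001111000011110000
  (((~a | e) | ((c & a) | ~d)) & ~c) = 11110000111100001101000011010000

(((~a | e) | ((c & a) | ~d)) & ~c)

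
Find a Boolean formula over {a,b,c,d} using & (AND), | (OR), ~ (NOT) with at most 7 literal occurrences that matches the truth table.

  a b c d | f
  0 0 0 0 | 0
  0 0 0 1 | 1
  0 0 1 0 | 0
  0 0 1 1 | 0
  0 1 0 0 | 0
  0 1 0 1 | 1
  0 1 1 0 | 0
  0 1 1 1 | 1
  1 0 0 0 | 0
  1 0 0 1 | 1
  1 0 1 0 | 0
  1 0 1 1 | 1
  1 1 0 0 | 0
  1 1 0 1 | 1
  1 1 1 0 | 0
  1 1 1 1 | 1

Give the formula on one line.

  (a & c) = 0000000000110011
  (d & b) = 0000010100000101
  ~c = 1100110011001100
  ((d & b) | ~c) = 1100110111001101
  ((a & c) | ((d & b) | ~c)) = 1100110111111111
  (d & ((a & c) | ((d & b) | ~c))) = 0100010101010101

(d & ((a & c) | ((d & b) | ~c)))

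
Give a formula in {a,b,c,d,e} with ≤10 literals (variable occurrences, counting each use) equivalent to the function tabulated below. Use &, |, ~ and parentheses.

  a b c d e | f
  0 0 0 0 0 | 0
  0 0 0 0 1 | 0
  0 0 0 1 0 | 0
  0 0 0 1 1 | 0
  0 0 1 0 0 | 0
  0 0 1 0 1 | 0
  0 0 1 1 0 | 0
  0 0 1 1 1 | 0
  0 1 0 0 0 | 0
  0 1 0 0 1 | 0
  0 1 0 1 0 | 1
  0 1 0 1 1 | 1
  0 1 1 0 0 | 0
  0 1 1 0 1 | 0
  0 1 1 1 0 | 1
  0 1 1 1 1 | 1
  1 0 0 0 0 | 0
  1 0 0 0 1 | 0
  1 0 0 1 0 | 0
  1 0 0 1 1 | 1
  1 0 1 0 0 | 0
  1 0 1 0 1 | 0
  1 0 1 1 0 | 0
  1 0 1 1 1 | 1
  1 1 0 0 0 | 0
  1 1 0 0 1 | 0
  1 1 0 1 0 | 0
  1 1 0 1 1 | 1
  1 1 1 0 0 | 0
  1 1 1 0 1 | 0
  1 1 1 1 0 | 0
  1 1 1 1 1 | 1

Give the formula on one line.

  (a | d) = 00110011001100111111111111111111
  ~a = 11111111111111110000000000000000
  (b & ~a) = 00000000111111110000000000000000
  ((a | d) & (b & ~a)) = 00000000001100110000000000000000
  (e & d) = 00010001000100010001000100010001
  (a & e) = 00000000000000000101010101010101
  ((e & d) & (a & e)) = 00000000000000000001000100010001
  (((a | d) & (b & ~a)) | ((e & d) & (a & e))) = 00000000001100110001000100010001

(((a | d) & (b & ~a)) | ((e & d) & (a & e)))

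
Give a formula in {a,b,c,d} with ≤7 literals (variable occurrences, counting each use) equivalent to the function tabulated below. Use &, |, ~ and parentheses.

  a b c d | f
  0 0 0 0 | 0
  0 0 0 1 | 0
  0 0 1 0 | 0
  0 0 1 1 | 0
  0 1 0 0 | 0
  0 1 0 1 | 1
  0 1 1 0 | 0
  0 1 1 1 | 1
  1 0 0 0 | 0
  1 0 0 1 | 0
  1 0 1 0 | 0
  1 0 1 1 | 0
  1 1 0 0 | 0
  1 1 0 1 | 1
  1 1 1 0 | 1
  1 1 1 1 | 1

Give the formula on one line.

(b & (((~d & a) & c) | d))

  ~d = 1010101010101010
  (~d & a) = 0000000010101010
  ((~d & a) & c) = 0000000000100010
  (((~d & a) & c) | d) = 0101010101110111
  (b & (((~d & a) & c) | d)) = 0000010100000111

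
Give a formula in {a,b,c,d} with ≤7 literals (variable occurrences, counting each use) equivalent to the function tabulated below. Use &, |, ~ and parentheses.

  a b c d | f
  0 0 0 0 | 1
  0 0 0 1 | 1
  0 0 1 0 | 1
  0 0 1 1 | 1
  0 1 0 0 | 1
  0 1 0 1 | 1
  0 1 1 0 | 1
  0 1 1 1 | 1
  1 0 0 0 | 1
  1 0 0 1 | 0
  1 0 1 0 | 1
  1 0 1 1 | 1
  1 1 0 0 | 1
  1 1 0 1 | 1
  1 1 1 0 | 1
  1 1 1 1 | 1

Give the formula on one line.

((((c | ~d) | (a & b)) | b) | (~a & ~b))

  ~d = 1010101010101010
  (c | ~d) = 1011101110111011
  (a & b) = 0000000000001111
  ((c | ~d) | (a & b)) = 1011101110111111
  (((c | ~d) | (a & b)) | b) = 1011111110111111
  ~a = 1111111100000000
  ~b = 1111000011110000
  (~a & ~b) = 1111000000000000
  ((((c | ~d) | (a & b)) | b) | (~a & ~b)) = 1111111110111111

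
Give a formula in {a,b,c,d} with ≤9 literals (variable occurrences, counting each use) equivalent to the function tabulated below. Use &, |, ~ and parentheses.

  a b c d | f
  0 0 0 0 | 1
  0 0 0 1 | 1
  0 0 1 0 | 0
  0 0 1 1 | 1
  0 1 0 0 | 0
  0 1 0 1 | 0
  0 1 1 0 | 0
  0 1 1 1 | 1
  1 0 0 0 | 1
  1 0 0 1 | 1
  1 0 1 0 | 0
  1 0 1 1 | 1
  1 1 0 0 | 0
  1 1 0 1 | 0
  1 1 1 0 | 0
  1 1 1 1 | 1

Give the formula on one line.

((d & c) | (~b & (~c | (b & ~d))))

  (d & c) = 0001000100010001
  ~b = 1111000011110000
  ~c = 1100110011001100
  ~d = 1010101010101010
  (b & ~d) = 0000101000001010
  (~c | (b & ~d)) = 1100111011001110
  (~b & (~c | (b & ~d))) = 1100000011000000
  ((d & c) | (~b & (~c | (b & ~d)))) = 1101000111010001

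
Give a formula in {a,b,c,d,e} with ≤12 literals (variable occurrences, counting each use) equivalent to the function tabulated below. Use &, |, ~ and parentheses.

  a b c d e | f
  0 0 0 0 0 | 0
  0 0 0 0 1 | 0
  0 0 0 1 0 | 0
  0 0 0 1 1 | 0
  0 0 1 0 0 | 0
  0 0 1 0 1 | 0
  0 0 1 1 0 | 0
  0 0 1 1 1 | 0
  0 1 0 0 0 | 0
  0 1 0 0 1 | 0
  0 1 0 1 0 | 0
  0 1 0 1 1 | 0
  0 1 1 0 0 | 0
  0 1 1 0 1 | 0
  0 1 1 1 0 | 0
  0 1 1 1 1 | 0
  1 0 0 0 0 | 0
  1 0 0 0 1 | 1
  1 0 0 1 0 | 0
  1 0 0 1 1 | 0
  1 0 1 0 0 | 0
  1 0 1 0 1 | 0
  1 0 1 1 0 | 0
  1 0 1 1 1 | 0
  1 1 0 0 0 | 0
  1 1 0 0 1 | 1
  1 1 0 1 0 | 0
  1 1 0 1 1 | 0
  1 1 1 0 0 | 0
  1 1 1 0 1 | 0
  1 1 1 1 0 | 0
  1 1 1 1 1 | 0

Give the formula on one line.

  ~d = 11001100110011001100110011001100
  (~d & e) = 01000100010001000100010001000100
  (a & (~d & e)) = 00000000000000000100010001000100
  ~a = 11111111111111110000000000000000
  ~c = 11110000111100001111000011110000
  (a & ~c) = 00000000000000001111000011110000
  (~d & (a & ~c)) = 00000000000000001100000011000000
  (~a | (~d & (a & ~c))) = 11111111111111111100000011000000
  (d | ~c) = 11110011111100111111001111110011
  ((~a | (~d & (a & ~c))) | (d | ~c)) = 11111111111111111111001111110011
  ((a & (~d & e)) & ((~a | (~d & (a & ~c))) | (d | ~c))) = 00000000000000000100000001000000

((a & (~d & e)) & ((~a | (~d & (a & ~c))) | (d | ~c)))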